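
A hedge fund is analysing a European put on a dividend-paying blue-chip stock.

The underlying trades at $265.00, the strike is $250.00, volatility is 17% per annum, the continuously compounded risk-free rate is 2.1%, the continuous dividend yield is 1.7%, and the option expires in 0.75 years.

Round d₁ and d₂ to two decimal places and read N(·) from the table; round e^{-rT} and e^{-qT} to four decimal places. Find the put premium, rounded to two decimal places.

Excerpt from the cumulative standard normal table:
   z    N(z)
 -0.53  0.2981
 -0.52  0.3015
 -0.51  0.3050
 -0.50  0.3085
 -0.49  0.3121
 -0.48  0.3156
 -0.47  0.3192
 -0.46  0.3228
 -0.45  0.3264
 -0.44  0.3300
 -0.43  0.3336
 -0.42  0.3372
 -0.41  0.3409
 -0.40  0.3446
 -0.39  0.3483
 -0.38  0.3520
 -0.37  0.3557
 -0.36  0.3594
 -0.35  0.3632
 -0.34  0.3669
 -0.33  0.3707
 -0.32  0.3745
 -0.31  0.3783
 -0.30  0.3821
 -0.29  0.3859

$8.64

T = 0.75;  σ√T = 0.1472
ln(S/K) + (r − q + σ²/2)T = ln(265/250) + (0.021 − 0.017 + 0.17²/2)·0.75 = 0.0583 + 0.0138 = 0.0721
d₁ = 0.0721 / 0.1472 = 0.4898 ≈ 0.49
d₂ = d₁ − σ√T = 0.4898 − 0.1472 = 0.3425 ≈ 0.34
e^(−qT) = e^(−0.017·0.75) = 0.9873;  e^(−rT) = e^(−0.021·0.75) = 0.9844
N(−d₂) = N(-0.34) = 0.3669;  N(−d₁) = N(-0.49) = 0.3121
P = 250·0.9844·0.3669 − 265·0.9873·0.3121 = 90.2941 − 81.6561 = 8.6380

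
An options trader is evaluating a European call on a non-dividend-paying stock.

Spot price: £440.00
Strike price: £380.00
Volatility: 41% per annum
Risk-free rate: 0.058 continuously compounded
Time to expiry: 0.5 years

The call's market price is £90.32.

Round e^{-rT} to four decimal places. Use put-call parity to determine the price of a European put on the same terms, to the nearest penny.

£19.45

exp(−rT) = exp(−0.058·0.5) = 0.9714
Put-call parity: C − P = S − K·e^(−rT) = 440 − 380·0.9714 = 440 − 369.1320 = 70.8680
P = C − (C − P) = 90.32 − (70.8680) = 19.4520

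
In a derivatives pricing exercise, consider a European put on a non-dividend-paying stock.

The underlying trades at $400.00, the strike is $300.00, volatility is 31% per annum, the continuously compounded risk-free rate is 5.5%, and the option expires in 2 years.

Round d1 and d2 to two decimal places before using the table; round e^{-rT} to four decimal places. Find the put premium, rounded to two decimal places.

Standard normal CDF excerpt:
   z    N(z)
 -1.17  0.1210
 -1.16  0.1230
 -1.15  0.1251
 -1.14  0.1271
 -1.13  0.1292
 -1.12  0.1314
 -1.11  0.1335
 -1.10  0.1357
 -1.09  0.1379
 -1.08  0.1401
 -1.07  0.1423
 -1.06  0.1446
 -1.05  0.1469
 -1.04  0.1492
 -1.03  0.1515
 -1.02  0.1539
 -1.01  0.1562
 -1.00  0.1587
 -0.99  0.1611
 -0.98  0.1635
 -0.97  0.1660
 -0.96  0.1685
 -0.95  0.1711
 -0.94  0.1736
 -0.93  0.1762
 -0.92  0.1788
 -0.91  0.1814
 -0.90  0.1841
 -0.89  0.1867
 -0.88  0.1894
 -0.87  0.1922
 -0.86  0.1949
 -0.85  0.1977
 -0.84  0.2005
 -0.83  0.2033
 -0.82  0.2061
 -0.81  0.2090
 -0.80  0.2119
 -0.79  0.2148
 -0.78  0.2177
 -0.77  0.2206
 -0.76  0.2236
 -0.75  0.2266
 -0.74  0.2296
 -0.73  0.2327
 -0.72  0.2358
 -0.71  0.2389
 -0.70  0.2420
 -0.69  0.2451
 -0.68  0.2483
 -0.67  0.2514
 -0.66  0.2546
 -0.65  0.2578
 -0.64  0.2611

$14.19

σ√T = 0.31 × 1.4142 = 0.4384
d₁ = [ln(400/300) + (0.055 + 0.31²/2)·2] / 0.4384 = [0.2877 + 0.2061] / 0.4384 = 1.1263 which rounds to 1.13
d₂ = d₁ − σ√T = 1.1263 − 0.4384 = 0.6879 which rounds to 0.69
exp(−rT) = exp(−0.055·2) = 0.8958
N(−d₂) = N(-0.69) = 0.2451;  N(−d₁) = N(-1.13) = 0.1292
P = 300·0.8958·0.2451 − 400·0.1292 = 65.8682 − 51.6800 = 14.1882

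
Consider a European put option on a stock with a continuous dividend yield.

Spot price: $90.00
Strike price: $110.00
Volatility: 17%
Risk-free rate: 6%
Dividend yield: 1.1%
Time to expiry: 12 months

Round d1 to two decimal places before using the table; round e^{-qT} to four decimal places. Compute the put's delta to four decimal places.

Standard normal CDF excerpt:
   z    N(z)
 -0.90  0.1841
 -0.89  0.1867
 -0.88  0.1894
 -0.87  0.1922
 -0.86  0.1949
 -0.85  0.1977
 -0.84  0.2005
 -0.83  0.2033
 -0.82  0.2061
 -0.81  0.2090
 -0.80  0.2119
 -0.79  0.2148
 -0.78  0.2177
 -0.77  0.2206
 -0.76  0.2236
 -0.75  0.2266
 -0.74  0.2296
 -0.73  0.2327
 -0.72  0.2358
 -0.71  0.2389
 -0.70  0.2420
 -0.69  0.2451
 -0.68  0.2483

σ√T = 0.17·√1 = 0.1700
d₁ = [ln(90/110) + (0.06 − 0.011 + ½·0.17²)·1] / (σ√T) = (-0.2007 + 0.0635) / 0.1700 = -0.8072 ≈ -0.81
N(d₁) = N(-0.81) = 0.2090
Δ_put = e^(−qT)·(N(d₁) − 1) = 0.9891·(0.2090 − 1) = -0.7824

-0.7824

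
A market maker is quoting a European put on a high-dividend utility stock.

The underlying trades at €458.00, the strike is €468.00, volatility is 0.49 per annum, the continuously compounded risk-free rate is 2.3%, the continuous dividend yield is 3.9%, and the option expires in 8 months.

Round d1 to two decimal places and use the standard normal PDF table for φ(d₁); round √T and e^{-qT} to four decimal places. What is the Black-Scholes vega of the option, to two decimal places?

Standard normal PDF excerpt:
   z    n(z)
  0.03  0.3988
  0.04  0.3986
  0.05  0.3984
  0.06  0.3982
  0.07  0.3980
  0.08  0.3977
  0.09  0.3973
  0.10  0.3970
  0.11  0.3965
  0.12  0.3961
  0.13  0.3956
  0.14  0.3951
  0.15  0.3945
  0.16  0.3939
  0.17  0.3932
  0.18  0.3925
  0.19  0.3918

T = 0.6667;  σ√T = 0.4001
d₁ = [ln(458/468) + (0.023 − 0.039 + ½·0.49²)·0.6667] / (σ√T) = (-0.0216 + 0.0694) / 0.4001 = 0.1194 which rounds to 0.12
√T = √0.6667 = 0.8165
φ(d₁) = φ(0.12) = 0.3961
e^(−qT) = e^(−0.039·0.6667) = 0.9743
vega = S·e^(−qT)·φ(d₁)·√T = 458·0.9743·0.3961·0.8165 = 144.3176

144.32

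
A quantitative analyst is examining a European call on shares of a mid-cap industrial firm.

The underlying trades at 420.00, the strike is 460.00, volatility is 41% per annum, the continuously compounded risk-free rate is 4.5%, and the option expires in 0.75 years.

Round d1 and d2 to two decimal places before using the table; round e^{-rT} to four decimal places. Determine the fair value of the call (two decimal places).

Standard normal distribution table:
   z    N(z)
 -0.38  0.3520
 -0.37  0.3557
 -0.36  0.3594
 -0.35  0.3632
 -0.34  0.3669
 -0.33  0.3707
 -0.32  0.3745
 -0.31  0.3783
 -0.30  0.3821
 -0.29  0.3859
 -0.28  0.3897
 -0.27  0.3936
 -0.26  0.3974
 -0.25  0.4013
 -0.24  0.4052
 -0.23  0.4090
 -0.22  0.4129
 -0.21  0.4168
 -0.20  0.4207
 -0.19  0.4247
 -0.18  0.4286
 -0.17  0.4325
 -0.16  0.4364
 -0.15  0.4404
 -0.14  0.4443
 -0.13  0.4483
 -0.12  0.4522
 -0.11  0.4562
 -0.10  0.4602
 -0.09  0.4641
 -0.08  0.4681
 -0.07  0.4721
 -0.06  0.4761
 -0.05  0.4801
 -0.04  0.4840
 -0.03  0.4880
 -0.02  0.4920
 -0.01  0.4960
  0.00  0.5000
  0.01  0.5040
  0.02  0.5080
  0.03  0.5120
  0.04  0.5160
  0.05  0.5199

50.19

σ√T = 0.41·√0.75 = 0.3551
d₁ = [ln(420/460) + (0.045 + ½·0.41²)·0.75] / (σ√T) = (-0.0910 + 0.0968) / 0.3551 = 0.0164 ≈ 0.02
d₂ = 0.0164 − 0.3551 = -0.3387 ≈ -0.34
exp(−rT) = exp(−0.045·0.75) = 0.9668
C = 420·N(0.02) − 460·0.9668·N(-0.34) = 420·0.5080 − 460·0.9668·0.3669 = 213.3600 − 163.1707 = 50.1893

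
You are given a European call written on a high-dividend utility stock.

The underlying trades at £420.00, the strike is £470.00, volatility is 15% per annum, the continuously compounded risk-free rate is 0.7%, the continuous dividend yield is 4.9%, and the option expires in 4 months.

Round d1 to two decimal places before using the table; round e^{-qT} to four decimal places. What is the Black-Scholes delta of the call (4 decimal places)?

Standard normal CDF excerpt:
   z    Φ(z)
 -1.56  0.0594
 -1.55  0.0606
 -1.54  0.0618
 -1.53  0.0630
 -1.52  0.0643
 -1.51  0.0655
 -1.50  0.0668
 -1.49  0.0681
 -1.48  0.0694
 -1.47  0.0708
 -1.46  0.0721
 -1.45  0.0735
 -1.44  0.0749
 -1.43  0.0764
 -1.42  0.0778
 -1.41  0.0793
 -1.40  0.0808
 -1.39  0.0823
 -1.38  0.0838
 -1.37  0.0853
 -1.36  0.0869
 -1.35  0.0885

0.0765

σ√T = 0.15·√0.3333 = 0.0866
d₁ = [ln(420/470) + (0.007 − 0.049 + 0.15²/2)·0.3333] / 0.0866 = [-0.1125 − 0.0103] / 0.0866 = -1.4171 ≈ -1.42
N(d₁) = N(-1.42) = 0.0778
Δ_call = exp(−qT)·N(d₁) = 0.9838·0.0778 = 0.0765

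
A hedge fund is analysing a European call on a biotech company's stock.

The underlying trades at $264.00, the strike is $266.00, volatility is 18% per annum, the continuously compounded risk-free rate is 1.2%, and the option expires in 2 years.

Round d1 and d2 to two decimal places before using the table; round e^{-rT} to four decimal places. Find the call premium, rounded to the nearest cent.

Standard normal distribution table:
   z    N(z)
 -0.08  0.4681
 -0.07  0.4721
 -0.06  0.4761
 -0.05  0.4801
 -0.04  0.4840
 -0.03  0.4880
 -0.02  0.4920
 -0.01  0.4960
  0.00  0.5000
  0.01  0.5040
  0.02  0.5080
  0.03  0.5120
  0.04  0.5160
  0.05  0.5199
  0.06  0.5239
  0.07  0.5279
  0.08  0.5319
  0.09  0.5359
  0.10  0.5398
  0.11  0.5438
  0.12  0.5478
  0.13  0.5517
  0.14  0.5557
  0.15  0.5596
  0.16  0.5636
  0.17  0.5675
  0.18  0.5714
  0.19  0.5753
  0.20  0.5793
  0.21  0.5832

$28.24

T = 2;  σ√T = 0.2546
d₁ = [ln(264/266) + (0.012 + ½·0.18²)·2] / (σ√T) = (-0.0075 + 0.0564) / 0.2546 = 0.1919 which rounds to 0.19
d₂ = 0.1919 − 0.2546 = -0.0626 which rounds to -0.06
e^(−rT) = e^(−0.012·2) = 0.9763
N(d₁) = N(0.19) = 0.5753;  N(d₂) = N(-0.06) = 0.4761
C = 264·0.5753 − 266·0.9763·0.4761 = 151.8792 − 123.6412 = 28.2380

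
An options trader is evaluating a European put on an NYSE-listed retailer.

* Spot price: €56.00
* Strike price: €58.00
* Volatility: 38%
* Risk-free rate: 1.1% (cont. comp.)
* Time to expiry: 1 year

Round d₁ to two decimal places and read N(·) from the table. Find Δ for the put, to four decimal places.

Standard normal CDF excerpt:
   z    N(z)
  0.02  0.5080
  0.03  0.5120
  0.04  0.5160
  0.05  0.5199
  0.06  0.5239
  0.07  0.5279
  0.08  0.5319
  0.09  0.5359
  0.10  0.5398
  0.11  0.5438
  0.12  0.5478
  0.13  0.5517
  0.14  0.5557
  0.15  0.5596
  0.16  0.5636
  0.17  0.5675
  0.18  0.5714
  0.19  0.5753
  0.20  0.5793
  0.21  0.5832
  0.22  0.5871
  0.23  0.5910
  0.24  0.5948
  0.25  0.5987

-0.4483

T = 1;  σ√T = 0.3800
d₁ = [ln(56/58) + (0.011 + 0.38²/2)·1] / 0.3800 = [-0.0351 + 0.0832] / 0.3800 = 0.1266 ⇒ 0.13
N(d₁) = N(0.13) = 0.5517
Δ_put = N(d₁) − 1 = 0.5517 − 1 = -0.4483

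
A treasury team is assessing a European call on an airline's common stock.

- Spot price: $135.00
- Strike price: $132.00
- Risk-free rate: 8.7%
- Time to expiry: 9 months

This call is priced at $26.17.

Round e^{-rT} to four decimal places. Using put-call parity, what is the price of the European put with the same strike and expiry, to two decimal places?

e^(−rT) = e^(−0.087·0.75) = 0.9368
Put-call parity: C − P = S − K·e^(−rT) = 135 − 132·0.9368 = 135 − 123.6576 = 11.3424
P = C − (C − P) = 26.17 − (11.3424) = 14.8276

$14.83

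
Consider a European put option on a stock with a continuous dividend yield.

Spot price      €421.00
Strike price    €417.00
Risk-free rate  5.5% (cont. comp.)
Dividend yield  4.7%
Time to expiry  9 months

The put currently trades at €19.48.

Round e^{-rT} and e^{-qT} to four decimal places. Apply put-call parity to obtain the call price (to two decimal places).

€25.76

e^(−qT) = e^(−0.047·0.75) = 0.9654;  e^(−rT) = e^(−0.055·0.75) = 0.9596
Put-call parity: C − P = S·e^(−qT) − K·e^(−rT) = 421·0.9654 − 417·0.9596 = 406.4334 − 400.1532 = 6.2802
C = P + (C − P) = 19.48 + (6.2802) = 25.7602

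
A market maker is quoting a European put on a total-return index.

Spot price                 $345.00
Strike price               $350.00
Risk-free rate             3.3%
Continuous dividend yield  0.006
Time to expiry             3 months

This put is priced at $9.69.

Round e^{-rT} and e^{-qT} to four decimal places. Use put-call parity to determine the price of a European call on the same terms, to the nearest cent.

$7.04

e^(−qT) = e^(−0.006·0.25) = 0.9985;  e^(−rT) = e^(−0.033·0.25) = 0.9918
Put-call parity: C − P = S·e^(−qT) − K·e^(−rT) = 345·0.9985 − 350·0.9918 = 344.4825 − 347.1300 = -2.6475
C = P + (C − P) = 9.69 + (-2.6475) = 7.0425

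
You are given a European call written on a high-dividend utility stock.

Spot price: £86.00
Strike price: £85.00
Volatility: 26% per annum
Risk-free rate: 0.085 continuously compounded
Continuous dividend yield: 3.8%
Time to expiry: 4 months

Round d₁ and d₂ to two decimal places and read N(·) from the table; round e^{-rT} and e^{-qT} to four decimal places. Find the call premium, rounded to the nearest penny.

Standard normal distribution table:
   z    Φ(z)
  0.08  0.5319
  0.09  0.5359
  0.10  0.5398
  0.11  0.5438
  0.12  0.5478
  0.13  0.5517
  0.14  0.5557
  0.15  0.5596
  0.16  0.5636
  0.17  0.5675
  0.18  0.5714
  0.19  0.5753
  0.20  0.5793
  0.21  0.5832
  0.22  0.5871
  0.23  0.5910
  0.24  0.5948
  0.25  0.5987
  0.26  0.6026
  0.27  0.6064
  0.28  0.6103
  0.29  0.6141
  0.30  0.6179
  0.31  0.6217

£6.24

σ√T = 0.26·√0.3333 = 0.1501
d₁ = [ln(86/85) + (0.085 − 0.038 + 0.26²/2)·0.3333] / 0.1501 = [0.0117 + 0.0269] / 0.1501 = 0.2573 ≈ 0.26
d₂ = d₁ − σ√T = 0.2573 − 0.1501 = 0.1072 ≈ 0.11
e^(−qT) = e^(−0.038·0.3333) = 0.9874;  e^(−rT) = e^(−0.085·0.3333) = 0.9721
N(d₁) = N(0.26) = 0.6026;  N(d₂) = N(0.11) = 0.5438
C = 86·0.9874·0.6026 − 85·0.9721·0.5438 = 51.1706 − 44.9334 = 6.2372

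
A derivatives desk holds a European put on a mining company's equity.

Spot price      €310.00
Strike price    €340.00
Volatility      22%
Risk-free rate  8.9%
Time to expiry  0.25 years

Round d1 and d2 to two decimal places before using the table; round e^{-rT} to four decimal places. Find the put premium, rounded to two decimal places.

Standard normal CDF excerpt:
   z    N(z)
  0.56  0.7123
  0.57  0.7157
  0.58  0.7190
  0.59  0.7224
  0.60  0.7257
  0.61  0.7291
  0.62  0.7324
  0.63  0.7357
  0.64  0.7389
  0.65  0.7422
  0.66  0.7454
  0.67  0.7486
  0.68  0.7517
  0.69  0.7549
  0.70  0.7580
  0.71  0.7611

€28.13

σ√T = 0.22 × 0.5000 = 0.1100
ln(S/K) + (r + σ²/2)T = ln(310/340) + (0.089 + 0.22²/2)·0.25 = -0.0924 + 0.0283 = -0.0641
d₁ = -0.0641 / 0.1100 = -0.5825 which rounds to -0.58
d₂ = d₁ − σ√T = -0.5825 − 0.1100 = -0.6925 which rounds to -0.69
e^(−rT) = e^(−0.089·0.25) = 0.9780
N(−d₂) = N(0.69) = 0.7549;  N(−d₁) = N(0.58) = 0.7190
P = 340·0.9780·0.7549 − 310·0.7190 = 251.0193 − 222.8900 = 28.1293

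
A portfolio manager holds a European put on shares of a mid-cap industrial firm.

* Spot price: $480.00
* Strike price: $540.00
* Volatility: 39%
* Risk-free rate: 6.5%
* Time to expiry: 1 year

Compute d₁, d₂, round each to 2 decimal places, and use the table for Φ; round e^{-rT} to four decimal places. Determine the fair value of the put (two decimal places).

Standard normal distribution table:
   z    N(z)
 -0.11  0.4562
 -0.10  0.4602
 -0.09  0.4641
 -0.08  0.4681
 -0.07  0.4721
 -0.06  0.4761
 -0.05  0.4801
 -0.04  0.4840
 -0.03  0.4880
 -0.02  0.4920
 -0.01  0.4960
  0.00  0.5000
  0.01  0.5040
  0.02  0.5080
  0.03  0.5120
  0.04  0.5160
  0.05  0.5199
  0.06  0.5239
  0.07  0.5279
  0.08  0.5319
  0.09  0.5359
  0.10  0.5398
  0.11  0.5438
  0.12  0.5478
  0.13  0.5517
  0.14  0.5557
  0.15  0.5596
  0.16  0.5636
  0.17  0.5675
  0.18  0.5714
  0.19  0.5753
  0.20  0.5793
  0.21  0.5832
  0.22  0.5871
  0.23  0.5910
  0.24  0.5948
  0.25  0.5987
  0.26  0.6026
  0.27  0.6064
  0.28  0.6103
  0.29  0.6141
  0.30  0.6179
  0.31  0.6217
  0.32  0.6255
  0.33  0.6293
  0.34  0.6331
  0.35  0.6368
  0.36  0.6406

σ√T = 0.39·√1 = 0.3900
d₁ = [ln(480/540) + (0.065 + ½·0.39²)·1] / (σ√T) = (-0.1178 + 0.1411) / 0.3900 = 0.0597 → 0.06
d₂ = 0.0597 − 0.3900 = -0.3303 → -0.33
e^(−rT) = e^(−0.065·1) = 0.9371
N(−d₂) = N(0.33) = 0.6293;  N(−d₁) = N(-0.06) = 0.4761
P = 540·0.9371·0.6293 − 480·0.4761 = 318.4472 − 228.5280 = 89.9192

$89.92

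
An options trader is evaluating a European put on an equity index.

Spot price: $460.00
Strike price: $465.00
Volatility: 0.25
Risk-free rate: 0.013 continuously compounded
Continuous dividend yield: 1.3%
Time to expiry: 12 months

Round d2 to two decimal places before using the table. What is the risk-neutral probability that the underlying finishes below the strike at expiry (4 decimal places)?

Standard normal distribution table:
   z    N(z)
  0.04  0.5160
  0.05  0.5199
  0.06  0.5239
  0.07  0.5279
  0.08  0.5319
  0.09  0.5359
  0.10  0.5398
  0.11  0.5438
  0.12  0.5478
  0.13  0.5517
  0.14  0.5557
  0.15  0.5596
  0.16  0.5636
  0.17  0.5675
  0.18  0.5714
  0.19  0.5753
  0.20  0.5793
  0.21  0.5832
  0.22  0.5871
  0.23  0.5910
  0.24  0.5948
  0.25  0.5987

0.5675

T = 1;  σ√T = 0.2500
d₁ = [ln(460/465) + (0.013 − 0.013 + ½·0.25²)·1] / (σ√T) = (-0.0108 + 0.0312) / 0.2500 = 0.0818 ⇒ 0.08
d₂ = 0.0818 − 0.2500 = -0.1682 ⇒ -0.17
Pr(exercise) under Q = N(−d₂) = N(0.17) = 0.5675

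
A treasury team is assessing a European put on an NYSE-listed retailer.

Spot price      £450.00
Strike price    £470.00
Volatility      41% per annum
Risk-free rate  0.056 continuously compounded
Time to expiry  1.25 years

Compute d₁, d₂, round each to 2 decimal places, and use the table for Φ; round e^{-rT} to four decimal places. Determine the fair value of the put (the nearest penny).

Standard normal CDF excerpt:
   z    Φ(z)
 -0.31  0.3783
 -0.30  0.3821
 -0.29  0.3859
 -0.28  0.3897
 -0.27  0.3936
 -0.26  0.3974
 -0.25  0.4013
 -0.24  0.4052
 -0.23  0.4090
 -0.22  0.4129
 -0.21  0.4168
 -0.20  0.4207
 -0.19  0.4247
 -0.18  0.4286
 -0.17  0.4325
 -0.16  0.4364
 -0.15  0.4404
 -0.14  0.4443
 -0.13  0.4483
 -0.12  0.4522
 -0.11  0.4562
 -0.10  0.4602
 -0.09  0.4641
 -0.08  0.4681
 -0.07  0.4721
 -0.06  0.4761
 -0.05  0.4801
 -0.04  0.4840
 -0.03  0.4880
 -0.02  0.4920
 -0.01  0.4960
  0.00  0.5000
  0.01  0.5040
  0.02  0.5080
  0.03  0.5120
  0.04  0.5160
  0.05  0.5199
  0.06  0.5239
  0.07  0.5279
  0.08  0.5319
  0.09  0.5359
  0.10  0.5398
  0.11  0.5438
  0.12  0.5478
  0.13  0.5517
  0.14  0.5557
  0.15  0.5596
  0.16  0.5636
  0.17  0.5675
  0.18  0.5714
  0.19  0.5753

£75.04

T = 1.25;  σ√T = 0.4584
d₁ = [ln(450/470) + (0.056 + 0.41²/2)·1.25] / 0.4584 = [-0.0435 + 0.1751] / 0.4584 = 0.2870 which rounds to 0.29
d₂ = d₁ − σ√T = 0.2870 − 0.4584 = -0.1714 which rounds to -0.17
exp(−rT) = exp(−0.056·1.25) = 0.9324
N(−d₂) = N(0.17) = 0.5675;  N(−d₁) = N(-0.29) = 0.3859
P = 470·0.9324·0.5675 − 450·0.3859 = 248.6944 − 173.6550 = 75.0394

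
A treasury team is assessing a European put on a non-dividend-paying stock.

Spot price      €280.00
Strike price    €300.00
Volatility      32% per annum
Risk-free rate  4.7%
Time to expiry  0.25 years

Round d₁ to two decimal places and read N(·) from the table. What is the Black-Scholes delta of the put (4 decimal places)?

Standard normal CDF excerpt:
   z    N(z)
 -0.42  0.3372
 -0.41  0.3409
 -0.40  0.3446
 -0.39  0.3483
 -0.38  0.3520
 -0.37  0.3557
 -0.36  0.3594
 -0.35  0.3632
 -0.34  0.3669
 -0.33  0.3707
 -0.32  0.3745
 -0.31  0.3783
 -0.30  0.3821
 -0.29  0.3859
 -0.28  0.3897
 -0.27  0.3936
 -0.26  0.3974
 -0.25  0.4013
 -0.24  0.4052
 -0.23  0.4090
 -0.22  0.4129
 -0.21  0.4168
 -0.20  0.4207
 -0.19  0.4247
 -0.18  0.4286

T = 0.25;  σ√T = 0.1600
d₁ = [ln(280/300) + (0.047 + 0.32²/2)·0.25] / 0.1600 = [-0.0690 + 0.0246] / 0.1600 = -0.2778 ≈ -0.28
N(d₁) = N(-0.28) = 0.3897
Δ_put = N(d₁) − 1 = 0.3897 − 1 = -0.6103

-0.6103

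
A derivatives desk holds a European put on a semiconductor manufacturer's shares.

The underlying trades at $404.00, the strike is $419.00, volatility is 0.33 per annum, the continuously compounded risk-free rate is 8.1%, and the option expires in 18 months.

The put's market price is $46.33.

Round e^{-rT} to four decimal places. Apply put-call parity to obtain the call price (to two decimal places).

$79.26

e^(−rT) = e^(−0.081·1.5) = 0.8856
Put-call parity: C − P = S − K·e^(−rT) = 404 − 419·0.8856 = 404 − 371.0664 = 32.9336
C = P + (C − P) = 46.33 + (32.9336) = 79.2636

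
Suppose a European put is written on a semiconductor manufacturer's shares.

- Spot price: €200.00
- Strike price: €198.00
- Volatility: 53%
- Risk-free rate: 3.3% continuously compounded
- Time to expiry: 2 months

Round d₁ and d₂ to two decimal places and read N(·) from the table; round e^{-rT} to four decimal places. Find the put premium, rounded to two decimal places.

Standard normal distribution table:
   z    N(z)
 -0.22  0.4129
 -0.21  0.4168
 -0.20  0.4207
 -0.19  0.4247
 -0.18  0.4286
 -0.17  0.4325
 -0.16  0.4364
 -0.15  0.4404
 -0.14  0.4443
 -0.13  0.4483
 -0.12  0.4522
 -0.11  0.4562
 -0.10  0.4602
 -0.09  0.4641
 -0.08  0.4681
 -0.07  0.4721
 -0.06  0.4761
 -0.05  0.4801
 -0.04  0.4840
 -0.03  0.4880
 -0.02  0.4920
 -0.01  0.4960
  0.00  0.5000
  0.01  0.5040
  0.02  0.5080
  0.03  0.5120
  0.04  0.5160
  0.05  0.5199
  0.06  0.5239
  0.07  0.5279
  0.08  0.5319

€15.89

T = 0.1667;  σ√T = 0.2164
d₁ = [ln(200/198) + (0.033 + 0.53²/2)·0.1667] / 0.2164 = [0.0101 + 0.0289] / 0.2164 = 0.1801 ≈ 0.18
d₂ = d₁ − σ√T = 0.1801 − 0.2164 = -0.0363 ≈ -0.04
e^(−rT) = e^(−0.033·0.1667) = 0.9945
N(−d₂) = N(0.04) = 0.5160;  N(−d₁) = N(-0.18) = 0.4286
P = 198·0.9945·0.5160 − 200·0.4286 = 101.6061 − 85.7200 = 15.8861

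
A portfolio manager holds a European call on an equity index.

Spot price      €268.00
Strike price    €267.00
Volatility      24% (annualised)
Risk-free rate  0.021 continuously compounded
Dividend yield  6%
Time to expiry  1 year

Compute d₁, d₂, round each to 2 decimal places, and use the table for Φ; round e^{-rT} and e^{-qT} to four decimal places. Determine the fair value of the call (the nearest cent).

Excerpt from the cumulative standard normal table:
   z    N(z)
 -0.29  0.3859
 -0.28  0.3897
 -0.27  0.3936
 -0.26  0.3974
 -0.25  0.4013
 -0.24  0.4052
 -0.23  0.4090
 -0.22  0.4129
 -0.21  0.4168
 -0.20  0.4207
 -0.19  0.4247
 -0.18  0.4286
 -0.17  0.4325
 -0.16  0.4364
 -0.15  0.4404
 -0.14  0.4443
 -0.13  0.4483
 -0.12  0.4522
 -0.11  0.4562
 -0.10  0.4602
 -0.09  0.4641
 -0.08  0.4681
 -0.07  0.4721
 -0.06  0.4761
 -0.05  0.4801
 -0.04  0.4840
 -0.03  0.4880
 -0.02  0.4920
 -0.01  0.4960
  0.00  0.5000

T = 1;  σ√T = 0.2400
d₁ = [ln(268/267) + (0.021 − 0.06 + 0.24²/2)·1] / 0.2400 = [0.0037 − 0.0102] / 0.2400 = -0.0269 ⇒ -0.03
d₂ = d₁ − σ√T = -0.0269 − 0.2400 = -0.2669 ⇒ -0.27
exp(−qT) = exp(−0.06·1) = 0.9418;  exp(−rT) = exp(−0.021·1) = 0.9792
C = 268·0.9418·N(-0.03) − 267·0.9792·N(-0.27) = 268·0.9418·0.4880 − 267·0.9792·0.3936 = 123.1724 − 102.9053 = 20.2671

€20.27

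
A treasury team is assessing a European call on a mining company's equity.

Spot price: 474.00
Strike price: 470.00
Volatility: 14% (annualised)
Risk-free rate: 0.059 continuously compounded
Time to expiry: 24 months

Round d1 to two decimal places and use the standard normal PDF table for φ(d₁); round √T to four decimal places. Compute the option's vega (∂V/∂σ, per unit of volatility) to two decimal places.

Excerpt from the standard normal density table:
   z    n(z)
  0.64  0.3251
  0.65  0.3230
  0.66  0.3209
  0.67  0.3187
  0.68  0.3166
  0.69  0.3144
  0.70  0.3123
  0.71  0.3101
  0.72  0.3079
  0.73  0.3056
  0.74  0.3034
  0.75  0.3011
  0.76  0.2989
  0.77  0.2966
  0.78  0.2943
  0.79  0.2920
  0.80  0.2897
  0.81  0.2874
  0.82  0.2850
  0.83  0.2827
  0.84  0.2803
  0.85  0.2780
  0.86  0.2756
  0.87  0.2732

203.38

T = 2;  σ√T = 0.1980
d₁ = [ln(474/470) + (0.059 + ½·0.14²)·2] / (σ√T) = (0.0085 + 0.1376) / 0.1980 = 0.7378 which rounds to 0.74
√T = √2 = 1.4142
φ(d₁) = φ(0.74) = 0.3034
vega = S·φ(d₁)·√T = 474·0.3034·1.4142 = 203.3784
(Vega is the same for a European call and put with the same parameters.)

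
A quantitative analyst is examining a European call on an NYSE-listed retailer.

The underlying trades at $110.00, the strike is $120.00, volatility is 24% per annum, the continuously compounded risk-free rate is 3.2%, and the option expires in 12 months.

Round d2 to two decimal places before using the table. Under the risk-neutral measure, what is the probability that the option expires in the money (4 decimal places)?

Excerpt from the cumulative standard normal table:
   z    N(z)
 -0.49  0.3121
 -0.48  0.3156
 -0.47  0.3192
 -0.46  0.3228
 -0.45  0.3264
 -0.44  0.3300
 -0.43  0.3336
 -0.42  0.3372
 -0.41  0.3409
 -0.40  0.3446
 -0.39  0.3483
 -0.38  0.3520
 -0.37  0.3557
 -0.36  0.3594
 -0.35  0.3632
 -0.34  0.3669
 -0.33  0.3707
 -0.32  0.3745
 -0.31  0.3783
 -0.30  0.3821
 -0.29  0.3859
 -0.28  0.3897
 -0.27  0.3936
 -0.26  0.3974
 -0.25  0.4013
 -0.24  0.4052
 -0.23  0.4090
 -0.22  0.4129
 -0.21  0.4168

0.3632

σ√T = 0.24 × 1.0000 = 0.2400
d₁ = [ln(110/120) + (0.032 + 0.24²/2)·1] / 0.2400 = [-0.0870 + 0.0608] / 0.2400 = -0.1092 ≈ -0.11
d₂ = d₁ − σ√T = -0.1092 − 0.2400 = -0.3492 ≈ -0.35
Pr(exercise) under Q = N(d₂) = 0.3632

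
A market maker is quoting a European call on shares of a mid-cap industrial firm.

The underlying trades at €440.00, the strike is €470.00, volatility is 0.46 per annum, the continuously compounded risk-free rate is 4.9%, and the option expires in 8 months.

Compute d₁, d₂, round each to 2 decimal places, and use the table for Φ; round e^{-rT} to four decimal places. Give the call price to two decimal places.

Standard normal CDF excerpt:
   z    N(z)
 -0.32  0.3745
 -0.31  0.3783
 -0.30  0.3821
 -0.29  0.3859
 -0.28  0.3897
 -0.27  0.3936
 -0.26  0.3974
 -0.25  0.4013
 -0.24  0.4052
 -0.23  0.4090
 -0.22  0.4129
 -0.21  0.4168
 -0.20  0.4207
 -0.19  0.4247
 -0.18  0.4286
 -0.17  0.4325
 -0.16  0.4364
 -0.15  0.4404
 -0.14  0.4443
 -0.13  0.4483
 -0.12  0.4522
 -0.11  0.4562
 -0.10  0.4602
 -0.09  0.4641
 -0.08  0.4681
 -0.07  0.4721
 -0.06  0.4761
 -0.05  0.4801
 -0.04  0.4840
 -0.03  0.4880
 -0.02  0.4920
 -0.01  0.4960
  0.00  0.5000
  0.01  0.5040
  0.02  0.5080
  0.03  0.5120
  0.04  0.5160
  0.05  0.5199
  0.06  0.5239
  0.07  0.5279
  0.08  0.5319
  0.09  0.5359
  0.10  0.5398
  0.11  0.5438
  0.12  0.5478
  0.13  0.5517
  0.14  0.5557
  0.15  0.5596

€60.23

σ√T = 0.46 × 0.8165 = 0.3756
d₁ = [ln(440/470) + (0.049 + 0.46²/2)·0.6667] / 0.3756 = [-0.0660 + 0.1032] / 0.3756 = 0.0992 → 0.10
d₂ = d₁ − σ√T = 0.0992 − 0.3756 = -0.2764 → -0.28
e^(−rT) = e^(−0.049·0.6667) = 0.9679
N(d₁) = N(0.10) = 0.5398;  N(d₂) = N(-0.28) = 0.3897
C = 440·0.5398 − 470·0.9679·0.3897 = 237.5120 − 177.2796 = 60.2324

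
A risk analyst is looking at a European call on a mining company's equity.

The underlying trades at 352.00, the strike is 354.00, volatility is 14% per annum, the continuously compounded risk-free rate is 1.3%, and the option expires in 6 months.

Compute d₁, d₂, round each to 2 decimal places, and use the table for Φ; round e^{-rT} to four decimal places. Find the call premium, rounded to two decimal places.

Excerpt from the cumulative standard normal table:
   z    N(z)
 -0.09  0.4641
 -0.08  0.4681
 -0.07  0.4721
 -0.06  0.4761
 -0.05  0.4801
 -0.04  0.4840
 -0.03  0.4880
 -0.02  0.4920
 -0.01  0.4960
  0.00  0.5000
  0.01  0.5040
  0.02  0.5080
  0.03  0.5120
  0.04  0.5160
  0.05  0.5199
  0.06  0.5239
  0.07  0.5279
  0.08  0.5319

14.19

σ√T = 0.14·√0.5 = 0.0990
d₁ = [ln(352/354) + (0.013 + 0.14²/2)·0.5] / 0.0990 = [-0.0057 + 0.0114] / 0.0990 = 0.0579 which rounds to 0.06
d₂ = d₁ − σ√T = 0.0579 − 0.0990 = -0.0411 which rounds to -0.04
exp(−rT) = exp(−0.013·0.5) = 0.9935
N(d₁) = N(0.06) = 0.5239;  N(d₂) = N(-0.04) = 0.4840
C = 352·0.5239 − 354·0.9935·0.4840 = 184.4128 − 170.2223 = 14.1905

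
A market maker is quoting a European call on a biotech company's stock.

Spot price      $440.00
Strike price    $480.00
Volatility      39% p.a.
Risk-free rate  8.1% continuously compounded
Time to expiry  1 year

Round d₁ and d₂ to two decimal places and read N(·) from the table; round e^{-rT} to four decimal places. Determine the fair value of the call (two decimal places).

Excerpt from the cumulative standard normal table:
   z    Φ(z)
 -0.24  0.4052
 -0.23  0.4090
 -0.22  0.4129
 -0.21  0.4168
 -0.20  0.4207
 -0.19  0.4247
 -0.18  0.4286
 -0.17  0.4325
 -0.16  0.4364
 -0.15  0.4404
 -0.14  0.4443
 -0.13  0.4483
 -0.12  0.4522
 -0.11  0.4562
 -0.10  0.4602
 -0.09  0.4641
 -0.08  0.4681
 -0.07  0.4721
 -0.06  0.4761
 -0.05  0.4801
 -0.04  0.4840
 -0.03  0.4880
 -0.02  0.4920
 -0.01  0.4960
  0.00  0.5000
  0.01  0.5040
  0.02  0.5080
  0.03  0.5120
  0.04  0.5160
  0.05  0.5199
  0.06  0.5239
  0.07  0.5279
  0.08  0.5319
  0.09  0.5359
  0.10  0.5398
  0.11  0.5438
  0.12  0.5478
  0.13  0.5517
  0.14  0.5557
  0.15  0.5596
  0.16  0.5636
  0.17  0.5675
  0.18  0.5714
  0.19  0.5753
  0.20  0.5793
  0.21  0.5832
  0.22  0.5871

σ√T = 0.39 × 1.0000 = 0.3900
ln(S/K) + (r + σ²/2)T = ln(440/480) + (0.081 + 0.39²/2)·1 = -0.0870 + 0.1571 = 0.0700
d₁ = 0.0700 / 0.3900 = 0.1796 ⇒ 0.18
d₂ = d₁ − σ√T = 0.1796 − 0.3900 = -0.2104 ⇒ -0.21
e^(−rT) = e^(−0.081·1) = 0.9222
N(d₁) = N(0.18) = 0.5714;  N(d₂) = N(-0.21) = 0.4168
C = 440·0.5714 − 480·0.9222·0.4168 = 251.4160 − 184.4990 = 66.9170

$66.92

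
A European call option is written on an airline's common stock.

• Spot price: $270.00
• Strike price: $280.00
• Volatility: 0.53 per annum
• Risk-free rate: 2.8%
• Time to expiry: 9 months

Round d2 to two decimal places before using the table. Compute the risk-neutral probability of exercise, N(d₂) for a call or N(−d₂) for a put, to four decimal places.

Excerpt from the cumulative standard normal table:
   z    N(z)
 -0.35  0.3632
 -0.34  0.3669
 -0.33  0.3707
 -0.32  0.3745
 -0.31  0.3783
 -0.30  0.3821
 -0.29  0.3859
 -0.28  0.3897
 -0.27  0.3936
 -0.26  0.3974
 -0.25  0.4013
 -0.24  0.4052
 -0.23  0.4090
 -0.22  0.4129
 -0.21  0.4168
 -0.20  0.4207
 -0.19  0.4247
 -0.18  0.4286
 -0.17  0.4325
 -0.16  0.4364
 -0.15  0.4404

0.3974

σ√T = 0.53 × 0.8660 = 0.4590
ln(S/K) + (r + σ²/2)T = ln(270/280) + (0.028 + 0.53²/2)·0.75 = -0.0364 + 0.1263 = 0.0900
d₁ = 0.0900 / 0.4590 = 0.1960 → 0.20
d₂ = d₁ − σ√T = 0.1960 − 0.4590 = -0.2630 → -0.26
Pr(exercise) under Q = N(d₂) = 0.3974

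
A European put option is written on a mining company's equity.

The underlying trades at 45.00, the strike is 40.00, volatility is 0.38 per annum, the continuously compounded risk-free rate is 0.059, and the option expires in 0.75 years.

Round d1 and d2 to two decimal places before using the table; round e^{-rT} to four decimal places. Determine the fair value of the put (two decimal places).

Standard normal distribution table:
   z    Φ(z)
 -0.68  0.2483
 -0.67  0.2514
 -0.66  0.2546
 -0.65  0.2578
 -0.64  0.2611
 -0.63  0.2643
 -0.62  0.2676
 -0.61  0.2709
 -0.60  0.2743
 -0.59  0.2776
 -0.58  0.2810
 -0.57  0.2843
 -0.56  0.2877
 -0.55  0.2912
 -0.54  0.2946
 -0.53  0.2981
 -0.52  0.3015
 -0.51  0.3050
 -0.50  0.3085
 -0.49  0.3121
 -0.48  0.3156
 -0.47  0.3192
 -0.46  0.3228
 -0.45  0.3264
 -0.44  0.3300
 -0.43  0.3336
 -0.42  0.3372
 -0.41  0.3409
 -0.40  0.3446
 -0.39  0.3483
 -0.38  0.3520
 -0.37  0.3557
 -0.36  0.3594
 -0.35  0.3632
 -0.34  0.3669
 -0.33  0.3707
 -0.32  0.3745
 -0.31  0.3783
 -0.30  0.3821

T = 0.75;  σ√T = 0.3291
d₁ = [ln(45/40) + (0.059 + ½·0.38²)·0.75] / (σ√T) = (0.1178 + 0.0984) / 0.3291 = 0.6569 ⇒ 0.66
d₂ = 0.6569 − 0.3291 = 0.3278 ⇒ 0.33
e^(−rT) = e^(−0.059·0.75) = 0.9567
P = 40·0.9567·N(-0.33) − 45·N(-0.66) = 40·0.9567·0.3707 − 45·0.2546 = 14.1859 − 11.4570 = 2.7289

2.73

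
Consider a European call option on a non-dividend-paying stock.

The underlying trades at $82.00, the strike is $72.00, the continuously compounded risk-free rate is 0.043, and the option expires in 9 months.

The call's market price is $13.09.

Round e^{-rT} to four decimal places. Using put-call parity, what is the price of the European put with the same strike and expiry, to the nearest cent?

$0.81

e^(−rT) = e^(−0.043·0.75) = 0.9683
Put-call parity: C − P = S − K·e^(−rT) = 82 − 72·0.9683 = 82 − 69.7176 = 12.2824
P = C − (C − P) = 13.09 − (12.2824) = 0.8076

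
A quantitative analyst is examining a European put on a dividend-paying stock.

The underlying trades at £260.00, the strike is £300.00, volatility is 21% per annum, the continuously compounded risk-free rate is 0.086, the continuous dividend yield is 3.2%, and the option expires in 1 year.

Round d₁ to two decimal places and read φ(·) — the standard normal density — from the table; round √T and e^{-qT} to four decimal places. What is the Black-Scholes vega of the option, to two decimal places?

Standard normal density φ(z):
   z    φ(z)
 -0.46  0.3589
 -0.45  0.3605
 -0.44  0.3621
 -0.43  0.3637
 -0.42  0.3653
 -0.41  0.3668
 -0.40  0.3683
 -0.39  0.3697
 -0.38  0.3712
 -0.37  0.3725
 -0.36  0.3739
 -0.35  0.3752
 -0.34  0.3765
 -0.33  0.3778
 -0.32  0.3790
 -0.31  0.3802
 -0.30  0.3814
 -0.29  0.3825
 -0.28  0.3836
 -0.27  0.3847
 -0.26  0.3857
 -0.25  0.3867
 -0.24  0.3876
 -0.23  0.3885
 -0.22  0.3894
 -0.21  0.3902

T = 1;  σ√T = 0.2100
d₁ = [ln(260/300) + (0.086 − 0.032 + 0.21²/2)·1] / 0.2100 = [-0.1431 + 0.0760] / 0.2100 = -0.3193 → -0.32
√T = √1 = 1.0000
φ(d₁) = φ(-0.32) = 0.3790
exp(−qT) = exp(−0.032·1) = 0.9685
vega = S·exp(−qT)·φ(d₁)·√T = 260·0.9685·0.3790·1.0000 = 95.4360

95.44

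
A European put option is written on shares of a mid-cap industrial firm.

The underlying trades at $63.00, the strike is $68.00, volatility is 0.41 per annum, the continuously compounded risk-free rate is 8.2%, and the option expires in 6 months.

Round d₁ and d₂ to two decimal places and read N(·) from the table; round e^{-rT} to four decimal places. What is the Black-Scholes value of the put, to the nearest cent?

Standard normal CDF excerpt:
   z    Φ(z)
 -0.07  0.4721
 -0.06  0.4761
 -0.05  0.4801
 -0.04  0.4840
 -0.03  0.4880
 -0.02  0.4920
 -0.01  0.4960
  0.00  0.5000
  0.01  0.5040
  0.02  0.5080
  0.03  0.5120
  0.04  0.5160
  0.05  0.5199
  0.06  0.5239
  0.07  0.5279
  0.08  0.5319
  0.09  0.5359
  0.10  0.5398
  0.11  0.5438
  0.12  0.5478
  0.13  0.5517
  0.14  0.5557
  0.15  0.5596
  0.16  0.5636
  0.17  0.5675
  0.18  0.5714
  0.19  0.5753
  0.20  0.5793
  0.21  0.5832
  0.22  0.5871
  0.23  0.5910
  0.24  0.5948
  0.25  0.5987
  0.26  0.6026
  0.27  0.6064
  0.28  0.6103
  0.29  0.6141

$8.58

T = 0.5;  σ√T = 0.2899
d₁ = [ln(63/68) + (0.082 + ½·0.41²)·0.5] / (σ√T) = (-0.0764 + 0.0830) / 0.2899 = 0.0229 which rounds to 0.02
d₂ = 0.0229 − 0.2899 = -0.2670 which rounds to -0.27
exp(−rT) = exp(−0.082·0.5) = 0.9598
N(−d₂) = N(0.27) = 0.6064;  N(−d₁) = N(-0.02) = 0.4920
P = 68·0.9598·0.6064 − 63·0.4920 = 39.5775 − 30.9960 = 8.5815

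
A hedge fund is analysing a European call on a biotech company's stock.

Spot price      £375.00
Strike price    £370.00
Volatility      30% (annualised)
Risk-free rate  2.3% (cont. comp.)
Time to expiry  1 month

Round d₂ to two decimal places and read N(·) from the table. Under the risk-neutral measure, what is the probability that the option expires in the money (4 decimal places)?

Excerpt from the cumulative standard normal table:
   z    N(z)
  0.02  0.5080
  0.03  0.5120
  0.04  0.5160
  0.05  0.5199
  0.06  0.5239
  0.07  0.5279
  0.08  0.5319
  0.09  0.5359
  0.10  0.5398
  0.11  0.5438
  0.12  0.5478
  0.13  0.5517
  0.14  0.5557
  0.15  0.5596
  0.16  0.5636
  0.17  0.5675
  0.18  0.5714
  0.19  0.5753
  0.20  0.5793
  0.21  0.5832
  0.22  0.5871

σ√T = 0.3·√0.08333 = 0.0866
ln(S/K) + (r + σ²/2)T = ln(375/370) + (0.023 + 0.3²/2)·0.08333 = 0.0134 + 0.0057 = 0.0191
d₁ = 0.0191 / 0.0866 = 0.2204 which rounds to 0.22
d₂ = d₁ − σ√T = 0.2204 − 0.0866 = 0.1338 which rounds to 0.13
Pr(exercise) under Q = N(d₂) = 0.5517

0.5517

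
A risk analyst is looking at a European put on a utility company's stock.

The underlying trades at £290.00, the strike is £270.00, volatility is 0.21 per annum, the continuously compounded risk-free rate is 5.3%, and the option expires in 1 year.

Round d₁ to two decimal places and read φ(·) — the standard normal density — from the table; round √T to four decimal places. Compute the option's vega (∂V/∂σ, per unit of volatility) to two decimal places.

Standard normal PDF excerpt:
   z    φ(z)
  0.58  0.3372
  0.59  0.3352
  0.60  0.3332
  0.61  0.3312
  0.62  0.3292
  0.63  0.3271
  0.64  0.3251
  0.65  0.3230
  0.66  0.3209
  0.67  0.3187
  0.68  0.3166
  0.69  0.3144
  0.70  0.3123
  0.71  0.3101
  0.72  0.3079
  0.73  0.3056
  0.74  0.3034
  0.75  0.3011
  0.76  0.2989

90.57

σ√T = 0.21·√1 = 0.2100
ln(S/K) + (r + σ²/2)T = ln(290/270) + (0.053 + 0.21²/2)·1 = 0.0715 + 0.0750 = 0.1465
d₁ = 0.1465 / 0.2100 = 0.6977 ≈ 0.70
√T = √1 = 1.0000
φ(d₁) = φ(0.70) = 0.3123
vega = S·φ(d₁)·√T = 290·0.3123·1.0000 = 90.5670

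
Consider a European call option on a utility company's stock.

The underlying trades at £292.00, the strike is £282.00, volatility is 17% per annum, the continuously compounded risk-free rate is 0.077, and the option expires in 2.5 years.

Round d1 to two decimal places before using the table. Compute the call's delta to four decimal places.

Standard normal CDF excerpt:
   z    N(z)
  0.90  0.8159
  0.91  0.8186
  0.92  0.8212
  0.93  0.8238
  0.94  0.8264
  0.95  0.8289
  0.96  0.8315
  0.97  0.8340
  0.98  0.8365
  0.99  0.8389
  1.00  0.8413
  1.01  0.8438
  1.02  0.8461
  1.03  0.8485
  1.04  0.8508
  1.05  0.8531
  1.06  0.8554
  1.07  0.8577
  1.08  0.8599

0.8365

σ√T = 0.17 × 1.5811 = 0.2688
d₁ = [ln(292/282) + (0.077 + ½·0.17²)·2.5] / (σ√T) = (0.0348 + 0.2286) / 0.2688 = 0.9802 which rounds to 0.98
N(d₁) = N(0.98) = 0.8365
Δ_call = N(d₁) = 0.8365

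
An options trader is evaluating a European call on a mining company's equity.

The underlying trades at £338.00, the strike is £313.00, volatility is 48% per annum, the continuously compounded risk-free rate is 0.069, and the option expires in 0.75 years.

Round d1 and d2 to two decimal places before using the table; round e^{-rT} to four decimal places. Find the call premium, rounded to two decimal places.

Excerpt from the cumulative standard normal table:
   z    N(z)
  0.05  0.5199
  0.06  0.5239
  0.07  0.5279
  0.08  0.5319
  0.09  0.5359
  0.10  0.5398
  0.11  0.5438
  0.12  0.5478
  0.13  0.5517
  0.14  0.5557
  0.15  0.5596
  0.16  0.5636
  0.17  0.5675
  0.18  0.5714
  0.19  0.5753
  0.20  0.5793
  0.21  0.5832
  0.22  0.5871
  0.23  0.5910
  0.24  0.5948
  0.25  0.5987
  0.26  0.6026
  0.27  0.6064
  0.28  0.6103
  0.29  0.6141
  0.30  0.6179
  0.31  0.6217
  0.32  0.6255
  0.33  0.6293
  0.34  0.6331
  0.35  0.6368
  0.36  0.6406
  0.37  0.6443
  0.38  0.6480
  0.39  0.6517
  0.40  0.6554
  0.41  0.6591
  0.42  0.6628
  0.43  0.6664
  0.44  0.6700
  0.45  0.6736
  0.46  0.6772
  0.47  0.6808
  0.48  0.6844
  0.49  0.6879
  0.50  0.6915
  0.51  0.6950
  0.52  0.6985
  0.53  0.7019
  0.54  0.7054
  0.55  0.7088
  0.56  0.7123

£75.65

σ√T = 0.48·√0.75 = 0.4157
ln(S/K) + (r + σ²/2)T = ln(338/313) + (0.069 + 0.48²/2)·0.75 = 0.0768 + 0.1381 = 0.2150
d₁ = 0.2150 / 0.4157 = 0.5172 ≈ 0.52
d₂ = d₁ − σ√T = 0.5172 − 0.4157 = 0.1015 ≈ 0.10
exp(−rT) = exp(−0.069·0.75) = 0.9496
N(d₁) = N(0.52) = 0.6985;  N(d₂) = N(0.10) = 0.5398
C = 338·0.6985 − 313·0.9496·0.5398 = 236.0930 − 160.4419 = 75.6511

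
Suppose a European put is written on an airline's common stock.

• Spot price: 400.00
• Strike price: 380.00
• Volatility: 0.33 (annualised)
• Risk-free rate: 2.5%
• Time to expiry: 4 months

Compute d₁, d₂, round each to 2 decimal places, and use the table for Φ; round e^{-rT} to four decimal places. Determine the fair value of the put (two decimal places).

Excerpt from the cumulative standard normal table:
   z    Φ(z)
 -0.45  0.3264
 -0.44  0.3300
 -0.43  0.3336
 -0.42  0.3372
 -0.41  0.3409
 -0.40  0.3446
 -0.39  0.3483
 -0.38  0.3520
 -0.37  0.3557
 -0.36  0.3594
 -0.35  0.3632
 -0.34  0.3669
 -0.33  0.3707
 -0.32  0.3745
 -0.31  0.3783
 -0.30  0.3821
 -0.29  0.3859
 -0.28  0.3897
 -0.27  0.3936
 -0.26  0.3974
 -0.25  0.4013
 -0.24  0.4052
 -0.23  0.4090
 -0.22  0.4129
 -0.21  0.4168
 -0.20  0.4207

σ√T = 0.33·√0.3333 = 0.1905
d₁ = [ln(400/380) + (0.025 + 0.33²/2)·0.3333] / 0.1905 = [0.0513 + 0.0265] / 0.1905 = 0.4082 ≈ 0.41
d₂ = d₁ − σ√T = 0.4082 − 0.1905 = 0.2177 ≈ 0.22
exp(−rT) = exp(−0.025·0.3333) = 0.9917
P = 380·0.9917·N(-0.22) − 400·N(-0.41) = 380·0.9917·0.4129 − 400·0.3409 = 155.5997 − 136.3600 = 19.2397

19.24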